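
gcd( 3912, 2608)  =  1304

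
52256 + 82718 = 134974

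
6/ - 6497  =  - 6/6497 =- 0.00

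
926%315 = 296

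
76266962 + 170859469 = 247126431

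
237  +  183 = 420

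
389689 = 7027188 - 6637499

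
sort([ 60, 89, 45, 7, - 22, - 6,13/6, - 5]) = [ - 22 , - 6,-5, 13/6,7,  45, 60, 89 ]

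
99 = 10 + 89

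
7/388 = 7/388 =0.02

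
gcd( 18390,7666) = 2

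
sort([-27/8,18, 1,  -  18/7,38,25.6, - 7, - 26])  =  [ - 26,- 7,-27/8, - 18/7, 1,18,25.6,  38 ]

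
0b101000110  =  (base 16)146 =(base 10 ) 326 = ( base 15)16b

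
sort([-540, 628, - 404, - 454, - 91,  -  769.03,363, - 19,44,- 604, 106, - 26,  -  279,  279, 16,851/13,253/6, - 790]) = [ - 790, - 769.03,-604, - 540, - 454, - 404, - 279, - 91, - 26, - 19,16, 253/6, 44, 851/13,106,  279,363,628]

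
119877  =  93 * 1289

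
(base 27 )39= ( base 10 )90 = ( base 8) 132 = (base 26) 3C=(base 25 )3F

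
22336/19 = 1175 + 11/19 = 1175.58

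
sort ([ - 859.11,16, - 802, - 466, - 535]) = [-859.11, - 802,- 535, - 466,16]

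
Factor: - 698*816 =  - 569568 = - 2^5* 3^1*  17^1*349^1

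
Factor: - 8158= - 2^1 *4079^1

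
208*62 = 12896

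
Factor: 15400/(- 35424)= -1925/4428 = - 2^(-2)*3^ (-3) * 5^2 * 7^1*  11^1 *41^( - 1 ) 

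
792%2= 0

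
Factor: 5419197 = 3^3*7^1*53^1*541^1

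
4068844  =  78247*52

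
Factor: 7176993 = 3^1*  1321^1*1811^1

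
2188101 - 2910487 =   -  722386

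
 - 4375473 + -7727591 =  - 12103064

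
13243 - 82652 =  - 69409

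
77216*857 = 66174112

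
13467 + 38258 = 51725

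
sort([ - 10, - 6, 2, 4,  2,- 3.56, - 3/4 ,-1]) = [ - 10, - 6 , - 3.56,-1 ,-3/4,2, 2,4] 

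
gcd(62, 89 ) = 1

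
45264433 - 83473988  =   - 38209555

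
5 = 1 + 4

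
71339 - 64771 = 6568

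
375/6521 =375/6521 = 0.06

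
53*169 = 8957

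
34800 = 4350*8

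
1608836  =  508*3167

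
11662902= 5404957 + 6257945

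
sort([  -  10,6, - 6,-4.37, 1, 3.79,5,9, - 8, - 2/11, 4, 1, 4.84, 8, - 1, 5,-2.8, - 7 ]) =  [-10, - 8, - 7, - 6, - 4.37,-2.8,  -  1,-2/11, 1, 1, 3.79, 4, 4.84,5,5,6, 8, 9 ] 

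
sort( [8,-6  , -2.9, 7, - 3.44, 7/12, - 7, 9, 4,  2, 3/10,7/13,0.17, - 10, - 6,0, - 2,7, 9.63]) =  [-10 ,  -  7, - 6, - 6, - 3.44, - 2.9, - 2, 0, 0.17, 3/10, 7/13, 7/12,  2 , 4,7, 7,8,  9,9.63]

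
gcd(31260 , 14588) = 2084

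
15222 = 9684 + 5538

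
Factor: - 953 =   -  953^1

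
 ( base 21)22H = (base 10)941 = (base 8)1655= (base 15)42b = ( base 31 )UB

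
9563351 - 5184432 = 4378919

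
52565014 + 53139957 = 105704971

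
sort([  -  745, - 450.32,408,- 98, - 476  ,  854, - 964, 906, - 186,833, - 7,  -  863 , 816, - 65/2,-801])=[-964, - 863, - 801, - 745, - 476,-450.32, - 186, - 98, - 65/2, -7,408, 816, 833, 854, 906]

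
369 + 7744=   8113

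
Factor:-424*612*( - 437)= 113396256 = 2^5*3^2*17^1*19^1*23^1*53^1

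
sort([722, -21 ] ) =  [ - 21 , 722]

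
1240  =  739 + 501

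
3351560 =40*83789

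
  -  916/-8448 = 229/2112 = 0.11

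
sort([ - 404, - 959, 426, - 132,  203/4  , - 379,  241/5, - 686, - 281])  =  [- 959, - 686,-404, - 379 ,-281, - 132,241/5, 203/4, 426 ] 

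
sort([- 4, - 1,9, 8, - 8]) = [ - 8, - 4, - 1, 8, 9 ]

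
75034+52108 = 127142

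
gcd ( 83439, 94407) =3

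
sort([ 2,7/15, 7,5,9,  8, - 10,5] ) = [ - 10,  7/15,2,5  ,  5,7,8,9 ]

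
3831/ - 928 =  - 5 + 809/928 = -4.13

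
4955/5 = 991 = 991.00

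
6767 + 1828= 8595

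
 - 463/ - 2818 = 463/2818 = 0.16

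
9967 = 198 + 9769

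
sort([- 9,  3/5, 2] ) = [ - 9,3/5, 2] 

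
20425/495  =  4085/99  =  41.26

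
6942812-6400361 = 542451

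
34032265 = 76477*445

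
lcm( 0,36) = 0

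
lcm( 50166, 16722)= 50166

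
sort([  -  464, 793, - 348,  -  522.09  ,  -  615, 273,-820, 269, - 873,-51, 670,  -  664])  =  [ - 873,-820, - 664,  -  615, - 522.09, - 464,-348, - 51,269, 273,670,793]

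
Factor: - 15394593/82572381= -28351/152067 = - 3^( - 1 )*173^( - 1 )*293^( - 1)*28351^1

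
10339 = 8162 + 2177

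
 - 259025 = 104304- 363329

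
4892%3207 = 1685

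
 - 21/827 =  - 21/827 = - 0.03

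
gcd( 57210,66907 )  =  1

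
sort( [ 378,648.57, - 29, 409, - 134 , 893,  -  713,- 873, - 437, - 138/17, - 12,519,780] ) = [ - 873 , - 713, - 437, - 134, - 29, - 12, - 138/17,378, 409,519, 648.57 , 780,893]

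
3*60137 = 180411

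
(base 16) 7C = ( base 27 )4g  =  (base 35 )3J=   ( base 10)124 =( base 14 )8c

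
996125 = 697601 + 298524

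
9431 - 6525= 2906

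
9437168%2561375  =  1753043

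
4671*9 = 42039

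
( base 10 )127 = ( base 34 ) 3p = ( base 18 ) 71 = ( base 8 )177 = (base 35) 3m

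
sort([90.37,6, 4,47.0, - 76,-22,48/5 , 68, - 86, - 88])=[ - 88 , - 86, - 76, - 22,  4, 6, 48/5, 47.0,68,90.37]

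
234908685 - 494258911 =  - 259350226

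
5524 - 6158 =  - 634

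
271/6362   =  271/6362 = 0.04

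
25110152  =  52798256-27688104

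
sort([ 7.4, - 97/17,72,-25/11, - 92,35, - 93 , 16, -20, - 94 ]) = [ - 94, - 93, - 92, - 20, - 97/17, - 25/11, 7.4, 16, 35,72 ] 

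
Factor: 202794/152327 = 2^1 * 3^1*7^( - 1 )*47^(  -  1)*73^1 = 438/329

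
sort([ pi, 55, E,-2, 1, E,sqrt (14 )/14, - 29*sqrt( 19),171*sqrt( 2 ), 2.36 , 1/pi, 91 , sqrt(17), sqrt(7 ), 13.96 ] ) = [ - 29 * sqrt( 19),  -  2, sqrt( 14)/14,1/pi, 1, 2.36,sqrt( 7), E,E, pi,sqrt(17 ), 13.96, 55,91,171*sqrt( 2 ) ] 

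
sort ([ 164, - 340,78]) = [ - 340,78,  164 ]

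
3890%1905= 80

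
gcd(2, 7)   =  1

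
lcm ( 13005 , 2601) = 13005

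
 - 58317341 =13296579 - 71613920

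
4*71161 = 284644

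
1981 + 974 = 2955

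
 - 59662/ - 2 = 29831 + 0/1= 29831.00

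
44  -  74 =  - 30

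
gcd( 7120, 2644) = 4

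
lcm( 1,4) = 4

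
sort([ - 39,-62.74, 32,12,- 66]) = [ - 66, - 62.74, - 39,12,32]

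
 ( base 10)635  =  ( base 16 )27b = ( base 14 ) 335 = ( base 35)i5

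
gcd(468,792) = 36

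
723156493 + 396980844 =1120137337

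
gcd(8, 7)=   1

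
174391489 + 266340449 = 440731938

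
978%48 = 18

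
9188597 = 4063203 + 5125394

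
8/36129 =8/36129 = 0.00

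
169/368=169/368  =  0.46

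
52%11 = 8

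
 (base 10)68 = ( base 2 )1000100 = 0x44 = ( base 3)2112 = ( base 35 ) 1X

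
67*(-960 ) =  - 64320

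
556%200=156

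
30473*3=91419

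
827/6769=827/6769 = 0.12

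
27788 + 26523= 54311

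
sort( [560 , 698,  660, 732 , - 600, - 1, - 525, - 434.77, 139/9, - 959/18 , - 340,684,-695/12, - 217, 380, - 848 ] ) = [ -848, - 600,  -  525, - 434.77, - 340,-217, - 695/12, -959/18, - 1, 139/9, 380, 560, 660, 684, 698, 732] 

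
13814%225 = 89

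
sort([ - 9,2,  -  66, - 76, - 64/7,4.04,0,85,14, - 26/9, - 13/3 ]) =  [-76, - 66, - 64/7, - 9, - 13/3, - 26/9, 0,2, 4.04,14, 85]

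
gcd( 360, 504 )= 72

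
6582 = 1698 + 4884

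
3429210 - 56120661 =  - 52691451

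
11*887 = 9757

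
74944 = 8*9368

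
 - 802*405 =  - 324810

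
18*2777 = 49986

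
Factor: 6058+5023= 7^1*1583^1 = 11081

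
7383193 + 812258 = 8195451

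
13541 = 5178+8363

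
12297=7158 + 5139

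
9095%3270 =2555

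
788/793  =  788/793 =0.99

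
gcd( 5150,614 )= 2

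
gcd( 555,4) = 1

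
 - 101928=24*( - 4247 )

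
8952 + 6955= 15907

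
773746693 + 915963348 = 1689710041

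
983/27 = 36 + 11/27 = 36.41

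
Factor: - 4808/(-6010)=2^2*5^( - 1 )= 4/5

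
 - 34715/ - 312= 111 + 83/312  =  111.27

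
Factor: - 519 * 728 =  - 2^3*3^1* 7^1*13^1*173^1 =-377832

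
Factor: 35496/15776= 2^(-2)*3^2 = 9/4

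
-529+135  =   - 394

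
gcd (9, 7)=1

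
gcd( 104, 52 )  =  52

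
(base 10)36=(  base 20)1g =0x24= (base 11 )33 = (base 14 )28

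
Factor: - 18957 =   -  3^1*71^1*89^1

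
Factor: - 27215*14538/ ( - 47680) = 39565167/4768 = 2^( - 5)*3^1*149^( - 1 )*2423^1*5443^1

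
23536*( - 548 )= - 12897728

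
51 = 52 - 1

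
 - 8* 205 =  - 1640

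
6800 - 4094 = 2706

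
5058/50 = 2529/25 = 101.16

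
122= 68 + 54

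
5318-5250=68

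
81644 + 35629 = 117273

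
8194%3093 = 2008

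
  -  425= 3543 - 3968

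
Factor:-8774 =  - 2^1*41^1*107^1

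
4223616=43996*96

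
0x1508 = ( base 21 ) c48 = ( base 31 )5IL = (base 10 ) 5384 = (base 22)b2g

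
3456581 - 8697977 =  - 5241396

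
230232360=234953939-4721579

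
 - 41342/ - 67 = 617+3/67 = 617.04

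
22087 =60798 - 38711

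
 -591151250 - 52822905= -643974155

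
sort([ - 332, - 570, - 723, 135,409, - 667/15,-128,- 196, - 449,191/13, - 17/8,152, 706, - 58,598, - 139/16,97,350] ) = [  -  723,  -  570, - 449 , - 332, - 196, - 128, - 58, - 667/15, - 139/16, - 17/8,191/13, 97,135,152, 350,409,598, 706 ]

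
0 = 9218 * 0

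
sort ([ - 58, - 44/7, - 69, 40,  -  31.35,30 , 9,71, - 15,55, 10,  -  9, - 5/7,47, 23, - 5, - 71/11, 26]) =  [ - 69, -58,  -  31.35, - 15, - 9, - 71/11, - 44/7,-5 , - 5/7 , 9 , 10, 23,26,30,40,47, 55,71]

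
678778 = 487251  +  191527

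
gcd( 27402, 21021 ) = 3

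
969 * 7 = 6783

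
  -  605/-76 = 605/76 = 7.96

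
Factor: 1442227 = 1442227^1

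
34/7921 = 34/7921 = 0.00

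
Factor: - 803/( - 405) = 3^ ( - 4) * 5^( - 1 )*11^1 * 73^1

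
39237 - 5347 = 33890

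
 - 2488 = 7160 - 9648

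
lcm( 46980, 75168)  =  375840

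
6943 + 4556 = 11499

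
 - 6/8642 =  - 3/4321= -0.00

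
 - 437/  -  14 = 437/14 = 31.21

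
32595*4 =130380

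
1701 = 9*189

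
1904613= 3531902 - 1627289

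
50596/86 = 25298/43   =  588.33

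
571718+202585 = 774303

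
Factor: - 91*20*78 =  - 141960 = - 2^3*3^1*5^1*7^1 * 13^2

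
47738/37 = 1290 + 8/37  =  1290.22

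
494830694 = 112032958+382797736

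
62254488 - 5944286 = 56310202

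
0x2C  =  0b101100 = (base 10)44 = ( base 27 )1h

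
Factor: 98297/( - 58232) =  - 2^( - 3)*29^( - 1)*251^( - 1)*98297^1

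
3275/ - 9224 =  - 1 + 5949/9224= - 0.36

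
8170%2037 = 22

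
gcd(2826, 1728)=18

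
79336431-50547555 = 28788876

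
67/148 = 67/148 = 0.45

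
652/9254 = 326/4627=   0.07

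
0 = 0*(-77 )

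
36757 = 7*5251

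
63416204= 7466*8494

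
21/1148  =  3/164 = 0.02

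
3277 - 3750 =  - 473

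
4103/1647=2 + 809/1647 =2.49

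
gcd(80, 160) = 80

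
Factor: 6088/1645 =2^3*5^(- 1 )*7^(-1)*47^( - 1 )* 761^1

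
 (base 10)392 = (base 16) 188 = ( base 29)df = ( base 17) 161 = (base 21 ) ie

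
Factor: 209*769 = 11^1*19^1*769^1  =  160721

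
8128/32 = 254 = 254.00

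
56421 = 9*6269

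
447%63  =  6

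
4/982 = 2/491=0.00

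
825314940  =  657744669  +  167570271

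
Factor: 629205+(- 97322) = 531883=11^1 *48353^1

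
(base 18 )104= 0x148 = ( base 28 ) bk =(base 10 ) 328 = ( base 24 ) DG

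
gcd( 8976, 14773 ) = 187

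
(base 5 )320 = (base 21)41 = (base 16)55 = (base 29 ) 2R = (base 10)85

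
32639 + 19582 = 52221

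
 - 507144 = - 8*63393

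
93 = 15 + 78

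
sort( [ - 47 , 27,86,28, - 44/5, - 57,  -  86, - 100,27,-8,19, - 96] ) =[ - 100, - 96,-86, -57,-47, - 44/5, - 8,19,27,  27, 28,86 ]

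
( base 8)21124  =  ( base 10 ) 8788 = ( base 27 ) C1D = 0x2254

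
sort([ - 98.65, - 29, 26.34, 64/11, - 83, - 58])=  [-98.65, - 83, - 58 , - 29,64/11, 26.34]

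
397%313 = 84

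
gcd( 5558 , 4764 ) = 794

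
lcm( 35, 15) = 105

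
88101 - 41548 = 46553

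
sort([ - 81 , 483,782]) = [ - 81, 483,782]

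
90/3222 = 5/179 = 0.03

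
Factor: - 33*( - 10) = 2^1  *  3^1*5^1*11^1 = 330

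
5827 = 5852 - 25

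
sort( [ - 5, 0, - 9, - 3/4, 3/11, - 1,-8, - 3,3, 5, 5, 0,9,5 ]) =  [-9, - 8, - 5, - 3,- 1,- 3/4,0,0,3/11,  3, 5, 5, 5,9 ]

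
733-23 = 710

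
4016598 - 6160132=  - 2143534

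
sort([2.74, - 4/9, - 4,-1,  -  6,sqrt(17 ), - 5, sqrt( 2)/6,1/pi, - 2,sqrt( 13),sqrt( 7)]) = [-6, - 5, - 4, - 2, - 1, - 4/9, sqrt(2)/6,  1/pi,sqrt( 7) , 2.74,sqrt( 13),sqrt(17)]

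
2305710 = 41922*55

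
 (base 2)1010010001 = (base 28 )nd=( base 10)657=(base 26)P7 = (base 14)34d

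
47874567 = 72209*663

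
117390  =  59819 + 57571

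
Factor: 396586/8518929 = 2^1*3^( - 1)*47^1*1049^(  -  1) * 2707^( - 1)*4219^1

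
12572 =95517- 82945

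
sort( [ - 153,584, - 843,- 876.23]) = [ - 876.23, - 843,-153, 584 ] 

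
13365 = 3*4455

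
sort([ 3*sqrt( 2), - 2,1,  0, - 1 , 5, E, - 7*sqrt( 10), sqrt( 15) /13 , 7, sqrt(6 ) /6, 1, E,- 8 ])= [ - 7*sqrt( 10),-8, - 2, - 1 , 0, sqrt (15 )/13, sqrt( 6) /6,1, 1,E, E, 3*sqrt(2), 5,7] 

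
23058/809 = 23058/809 = 28.50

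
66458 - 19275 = 47183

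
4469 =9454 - 4985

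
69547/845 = 82 + 257/845 = 82.30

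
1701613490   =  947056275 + 754557215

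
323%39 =11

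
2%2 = 0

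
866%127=104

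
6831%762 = 735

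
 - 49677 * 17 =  - 844509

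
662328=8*82791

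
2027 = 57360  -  55333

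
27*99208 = 2678616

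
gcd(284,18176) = 284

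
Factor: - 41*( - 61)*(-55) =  - 137555=- 5^1*11^1*41^1*61^1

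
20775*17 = 353175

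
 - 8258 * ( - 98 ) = 809284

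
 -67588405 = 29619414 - 97207819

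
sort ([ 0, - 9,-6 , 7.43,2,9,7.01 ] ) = [ - 9, - 6, 0,2,7.01 , 7.43 , 9 ]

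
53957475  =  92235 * 585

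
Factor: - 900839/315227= - 11^( - 1) * 37^1* 97^1 * 251^1 * 28657^( - 1 ) 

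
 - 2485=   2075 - 4560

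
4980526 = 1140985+3839541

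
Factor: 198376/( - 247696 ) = -2^( - 1 )*113^( - 1)*181^1= - 181/226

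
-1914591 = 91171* ( - 21)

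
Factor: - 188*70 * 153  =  - 2013480 = - 2^3*3^2*5^1*7^1*17^1*47^1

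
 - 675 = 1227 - 1902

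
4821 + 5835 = 10656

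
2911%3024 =2911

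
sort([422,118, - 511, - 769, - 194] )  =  [ - 769, - 511, - 194,118, 422 ] 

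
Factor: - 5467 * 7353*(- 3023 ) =121521126573= 3^2 * 7^1*11^1 * 19^1*43^1*71^1*3023^1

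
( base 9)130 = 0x6c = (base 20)58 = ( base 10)108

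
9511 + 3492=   13003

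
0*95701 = 0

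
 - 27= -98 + 71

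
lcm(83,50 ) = 4150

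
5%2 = 1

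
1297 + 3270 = 4567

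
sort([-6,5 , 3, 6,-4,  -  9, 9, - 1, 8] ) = [-9 , - 6, - 4,  -  1,3, 5, 6,  8,9 ] 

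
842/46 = 18 + 7/23 = 18.30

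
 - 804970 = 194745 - 999715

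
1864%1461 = 403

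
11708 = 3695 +8013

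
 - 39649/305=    - 130 + 1/305 = - 130.00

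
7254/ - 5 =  - 7254/5 = -1450.80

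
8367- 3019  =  5348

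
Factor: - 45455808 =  - 2^6*3^1*236749^1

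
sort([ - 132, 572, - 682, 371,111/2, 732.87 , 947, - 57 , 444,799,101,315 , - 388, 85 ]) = [-682 , - 388 , - 132 , - 57 , 111/2, 85,  101,315,371, 444,572 , 732.87,799,947 ] 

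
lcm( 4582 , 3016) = 238264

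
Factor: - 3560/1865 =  - 712/373 = - 2^3 * 89^1*373^( - 1)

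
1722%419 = 46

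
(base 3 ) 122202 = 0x1DF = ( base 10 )479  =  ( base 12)33b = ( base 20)13J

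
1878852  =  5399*348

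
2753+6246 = 8999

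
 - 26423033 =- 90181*293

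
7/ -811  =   - 7/811 = - 0.01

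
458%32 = 10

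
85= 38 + 47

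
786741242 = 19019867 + 767721375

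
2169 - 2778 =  - 609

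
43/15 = 2 + 13/15 = 2.87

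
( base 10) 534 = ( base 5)4114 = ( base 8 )1026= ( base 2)1000010110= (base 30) ho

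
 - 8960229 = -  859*10431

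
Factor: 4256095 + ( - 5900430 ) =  - 1644335= -5^1*7^1*11^1*4271^1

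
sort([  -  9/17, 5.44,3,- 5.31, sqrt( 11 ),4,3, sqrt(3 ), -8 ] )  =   [- 8, - 5.31, - 9/17,  sqrt (3 ), 3, 3 , sqrt(11 ), 4, 5.44 ]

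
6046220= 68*88915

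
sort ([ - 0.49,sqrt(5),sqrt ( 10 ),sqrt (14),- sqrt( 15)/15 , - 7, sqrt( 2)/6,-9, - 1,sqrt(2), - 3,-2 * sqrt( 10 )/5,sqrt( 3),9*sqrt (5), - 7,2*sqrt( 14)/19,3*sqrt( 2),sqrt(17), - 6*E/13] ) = [ - 9, - 7, - 7, - 3, - 2*sqrt( 10)/5,-6*E/13, - 1,-0.49, - sqrt( 15 )/15,sqrt ( 2 )/6, 2 * sqrt( 14)/19,sqrt(2),sqrt ( 3 ),sqrt(5 ),sqrt( 10),sqrt ( 14), sqrt( 17),3*sqrt( 2),9*sqrt(5)] 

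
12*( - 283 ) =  - 3396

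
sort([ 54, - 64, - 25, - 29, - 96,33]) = [ - 96,-64, - 29, - 25, 33,54]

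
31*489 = 15159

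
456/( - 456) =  - 1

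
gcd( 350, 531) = 1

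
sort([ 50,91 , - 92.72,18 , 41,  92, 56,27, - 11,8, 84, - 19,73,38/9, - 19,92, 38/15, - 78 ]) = [ - 92.72,-78, - 19 , - 19, - 11,38/15,38/9,8,18,27 , 41,50,56,73,84,91 , 92 , 92] 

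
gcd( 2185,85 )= 5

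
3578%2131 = 1447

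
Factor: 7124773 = 79^1*90187^1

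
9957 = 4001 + 5956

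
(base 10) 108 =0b1101100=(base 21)53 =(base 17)66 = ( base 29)3L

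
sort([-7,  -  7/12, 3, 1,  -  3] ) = [-7,-3,- 7/12,1,  3]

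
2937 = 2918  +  19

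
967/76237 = 967/76237 = 0.01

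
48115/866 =48115/866 = 55.56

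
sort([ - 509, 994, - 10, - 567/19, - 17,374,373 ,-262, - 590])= [ - 590, - 509,  -  262, - 567/19 , - 17, - 10, 373,374,994]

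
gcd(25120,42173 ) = 1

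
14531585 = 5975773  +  8555812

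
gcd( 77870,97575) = 5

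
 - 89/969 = - 89/969 = - 0.09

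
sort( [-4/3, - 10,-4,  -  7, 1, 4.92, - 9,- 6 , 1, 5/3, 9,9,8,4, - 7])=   [- 10, - 9, - 7,-7, - 6,-4,- 4/3, 1 , 1 , 5/3, 4, 4.92, 8, 9,9]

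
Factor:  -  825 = -3^1 * 5^2*11^1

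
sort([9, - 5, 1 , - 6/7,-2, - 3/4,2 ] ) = [-5, - 2, - 6/7, - 3/4, 1, 2,  9]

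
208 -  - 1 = 209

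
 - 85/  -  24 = 85/24 = 3.54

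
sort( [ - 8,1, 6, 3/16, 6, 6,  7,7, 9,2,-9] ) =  [ - 9, - 8,  3/16,1, 2, 6, 6, 6,7,7,9]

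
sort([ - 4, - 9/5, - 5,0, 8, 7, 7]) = [ - 5, - 4, - 9/5,0,7,7,8]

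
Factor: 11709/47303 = 3^2*1301^1 * 47303^( - 1 ) 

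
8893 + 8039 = 16932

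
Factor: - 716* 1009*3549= -2563953756 = - 2^2*3^1*7^1*13^2*179^1*1009^1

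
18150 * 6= 108900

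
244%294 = 244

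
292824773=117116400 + 175708373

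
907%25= 7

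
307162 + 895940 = 1203102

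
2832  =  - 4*( - 708 )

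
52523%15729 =5336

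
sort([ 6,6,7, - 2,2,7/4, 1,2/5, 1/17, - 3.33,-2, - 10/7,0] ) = [ - 3.33, - 2, - 2,  -  10/7,0,1/17,2/5,1, 7/4,2, 6, 6, 7]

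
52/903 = 52/903 = 0.06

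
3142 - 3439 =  - 297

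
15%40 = 15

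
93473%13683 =11375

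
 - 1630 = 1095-2725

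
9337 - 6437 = 2900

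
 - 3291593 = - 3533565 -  - 241972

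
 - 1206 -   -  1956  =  750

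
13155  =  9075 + 4080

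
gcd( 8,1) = 1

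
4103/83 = 4103/83= 49.43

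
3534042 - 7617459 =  - 4083417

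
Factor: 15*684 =2^2 * 3^3*5^1 * 19^1 = 10260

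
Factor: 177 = 3^1 * 59^1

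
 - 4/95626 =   -  2/47813 = - 0.00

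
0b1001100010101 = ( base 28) 66d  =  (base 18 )f17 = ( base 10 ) 4885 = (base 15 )16aa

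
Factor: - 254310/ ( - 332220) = 2^(-1)*113^ ( - 1) * 173^1=173/226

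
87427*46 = 4021642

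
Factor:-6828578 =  - 2^1* 3414289^1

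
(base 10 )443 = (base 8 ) 673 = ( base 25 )hi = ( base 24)IB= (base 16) 1bb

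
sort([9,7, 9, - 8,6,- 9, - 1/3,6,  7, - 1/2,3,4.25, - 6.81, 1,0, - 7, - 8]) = [ - 9, -8, - 8, - 7, - 6.81, - 1/2, - 1/3,0,1, 3, 4.25,6,  6,7, 7, 9,9 ]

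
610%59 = 20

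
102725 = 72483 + 30242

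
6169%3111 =3058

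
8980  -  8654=326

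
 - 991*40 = - 39640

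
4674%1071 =390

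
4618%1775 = 1068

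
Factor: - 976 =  - 2^4*61^1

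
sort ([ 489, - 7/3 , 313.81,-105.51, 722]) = [ - 105.51,  -  7/3, 313.81,489 , 722]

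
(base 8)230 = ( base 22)6K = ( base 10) 152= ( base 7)305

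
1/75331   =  1/75331= 0.00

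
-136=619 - 755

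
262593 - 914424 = -651831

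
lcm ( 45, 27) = 135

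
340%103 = 31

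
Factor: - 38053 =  - 38053^1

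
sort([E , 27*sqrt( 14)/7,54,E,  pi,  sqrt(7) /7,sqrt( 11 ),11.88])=[sqrt(7) /7, E,  E,pi,sqrt( 11),  11.88 , 27*sqrt (14)/7,54 ]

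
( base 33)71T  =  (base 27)AEH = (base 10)7685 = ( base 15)2425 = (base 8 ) 17005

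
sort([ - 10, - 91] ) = [ - 91, - 10] 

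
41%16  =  9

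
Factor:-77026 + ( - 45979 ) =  - 5^1*73^1*337^1  =  - 123005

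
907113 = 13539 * 67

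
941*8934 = 8406894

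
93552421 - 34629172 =58923249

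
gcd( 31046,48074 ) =86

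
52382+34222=86604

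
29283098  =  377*77674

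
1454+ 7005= 8459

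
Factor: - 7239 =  - 3^1*19^1*127^1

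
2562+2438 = 5000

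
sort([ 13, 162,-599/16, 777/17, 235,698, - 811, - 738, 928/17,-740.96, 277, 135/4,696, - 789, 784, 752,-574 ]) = [ -811,-789, -740.96, - 738, - 574, - 599/16,13, 135/4,777/17 , 928/17, 162,235,277, 696, 698,752, 784] 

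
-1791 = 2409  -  4200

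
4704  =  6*784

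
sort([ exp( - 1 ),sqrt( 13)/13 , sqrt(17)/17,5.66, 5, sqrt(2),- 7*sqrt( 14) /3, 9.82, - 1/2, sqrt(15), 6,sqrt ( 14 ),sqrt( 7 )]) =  [ - 7*sqrt(14 ) /3,  -  1/2,sqrt(17) /17,sqrt(  13) /13, exp( - 1),sqrt( 2 ), sqrt( 7 ),sqrt( 14), sqrt( 15),5,5.66,6, 9.82 ] 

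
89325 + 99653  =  188978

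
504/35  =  72/5= 14.40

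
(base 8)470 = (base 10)312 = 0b100111000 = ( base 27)bf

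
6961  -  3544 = 3417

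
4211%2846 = 1365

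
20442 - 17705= 2737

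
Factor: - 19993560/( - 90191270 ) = 1999356/9019127 = 2^2*3^1* 13^ ( - 1 )*166613^1*693779^(-1 ) 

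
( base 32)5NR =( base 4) 1123323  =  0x16fb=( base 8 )13373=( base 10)5883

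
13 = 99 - 86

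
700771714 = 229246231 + 471525483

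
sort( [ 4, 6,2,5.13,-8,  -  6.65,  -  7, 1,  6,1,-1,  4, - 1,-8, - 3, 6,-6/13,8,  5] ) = [ - 8, - 8,-7,-6.65,-3 ,-1,-1,  -  6/13 , 1, 1,2, 4, 4,5,5.13,6,6,6, 8 ] 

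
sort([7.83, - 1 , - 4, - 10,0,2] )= [  -  10,  -  4, - 1, 0,2,7.83]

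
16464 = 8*2058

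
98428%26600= 18628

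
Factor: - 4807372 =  - 2^2 *1201843^1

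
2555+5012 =7567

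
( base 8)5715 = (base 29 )3H5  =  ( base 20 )7b1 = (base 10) 3021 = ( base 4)233031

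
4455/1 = 4455 = 4455.00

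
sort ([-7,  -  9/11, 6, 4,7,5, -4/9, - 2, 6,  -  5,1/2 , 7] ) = [ -7, - 5,-2 ,  -  9/11, - 4/9,1/2,  4,5,6,6,7,7]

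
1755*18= 31590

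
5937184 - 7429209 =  - 1492025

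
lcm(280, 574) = 11480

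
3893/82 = 47 + 39/82 = 47.48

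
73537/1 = 73537 = 73537.00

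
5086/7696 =2543/3848=0.66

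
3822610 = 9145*418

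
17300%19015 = 17300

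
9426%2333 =94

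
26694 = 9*2966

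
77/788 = 77/788= 0.10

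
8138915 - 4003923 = 4134992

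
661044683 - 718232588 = - 57187905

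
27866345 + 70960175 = 98826520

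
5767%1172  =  1079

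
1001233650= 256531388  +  744702262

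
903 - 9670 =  -8767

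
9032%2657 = 1061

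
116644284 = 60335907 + 56308377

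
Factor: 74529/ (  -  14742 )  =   - 2^( - 1)*3^(-2)*7^1*13^1 = -  91/18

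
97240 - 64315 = 32925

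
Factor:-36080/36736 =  - 55/56 = - 2^( - 3)*5^1 * 7^(- 1 )*11^1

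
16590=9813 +6777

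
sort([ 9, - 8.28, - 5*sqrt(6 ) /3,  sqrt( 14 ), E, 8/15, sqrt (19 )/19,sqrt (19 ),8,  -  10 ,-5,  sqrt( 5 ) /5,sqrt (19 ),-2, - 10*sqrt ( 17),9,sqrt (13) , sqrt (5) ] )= [ - 10*sqrt (17), -10,-8.28, - 5, - 5*sqrt ( 6)/3, - 2,sqrt( 19 ) /19, sqrt ( 5)/5, 8/15, sqrt( 5 ),E,sqrt( 13),  sqrt( 14),sqrt( 19 ), sqrt(19 ),  8, 9, 9]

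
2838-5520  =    -  2682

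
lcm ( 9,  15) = 45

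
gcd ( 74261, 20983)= 1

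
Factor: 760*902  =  685520 = 2^4 * 5^1 * 11^1 *19^1*41^1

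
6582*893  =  5877726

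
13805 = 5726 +8079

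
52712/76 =693+11/19 = 693.58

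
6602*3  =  19806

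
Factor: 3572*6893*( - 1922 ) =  -2^3*19^1*31^2*47^1 * 61^1*113^1 = - 47323091912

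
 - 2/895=  -  2/895=- 0.00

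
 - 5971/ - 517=11 + 284/517 = 11.55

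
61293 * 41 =2513013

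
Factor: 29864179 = 29864179^1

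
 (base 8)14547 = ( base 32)6b7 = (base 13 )2c63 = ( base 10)6503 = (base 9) 8825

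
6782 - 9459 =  - 2677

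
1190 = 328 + 862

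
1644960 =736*2235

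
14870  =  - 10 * ( - 1487) 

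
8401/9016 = 8401/9016 = 0.93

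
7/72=7/72 = 0.10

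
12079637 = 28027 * 431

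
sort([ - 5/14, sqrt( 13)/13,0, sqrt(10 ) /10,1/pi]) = [ - 5/14, 0 , sqrt(13)/13,sqrt( 10)/10,1/pi]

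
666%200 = 66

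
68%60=8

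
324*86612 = 28062288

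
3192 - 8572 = -5380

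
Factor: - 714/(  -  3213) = 2^1 * 3^ ( - 2) = 2/9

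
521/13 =521/13 = 40.08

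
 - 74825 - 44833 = - 119658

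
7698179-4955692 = 2742487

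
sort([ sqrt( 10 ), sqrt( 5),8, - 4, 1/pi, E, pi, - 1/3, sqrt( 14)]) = [ - 4,  -  1/3, 1/pi, sqrt(5), E, pi, sqrt( 10), sqrt(14),8 ] 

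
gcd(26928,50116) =748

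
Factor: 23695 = 5^1*7^1*677^1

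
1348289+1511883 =2860172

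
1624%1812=1624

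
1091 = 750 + 341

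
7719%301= 194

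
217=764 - 547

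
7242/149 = 48 + 90/149 = 48.60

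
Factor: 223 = 223^1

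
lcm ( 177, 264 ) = 15576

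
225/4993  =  225/4993= 0.05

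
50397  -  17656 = 32741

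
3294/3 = 1098 = 1098.00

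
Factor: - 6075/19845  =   - 15/49  =  - 3^1*5^1*7^(  -  2 ) 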